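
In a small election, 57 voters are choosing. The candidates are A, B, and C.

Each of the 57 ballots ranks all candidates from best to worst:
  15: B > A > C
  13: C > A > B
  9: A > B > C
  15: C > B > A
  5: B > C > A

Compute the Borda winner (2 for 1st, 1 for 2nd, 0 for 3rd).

A: 15×1 + 13×1 + 9×2 + 15×0 + 5×0 = 46
B: 15×2 + 13×0 + 9×1 + 15×1 + 5×2 = 64
C: 15×0 + 13×2 + 9×0 + 15×2 + 5×1 = 61

B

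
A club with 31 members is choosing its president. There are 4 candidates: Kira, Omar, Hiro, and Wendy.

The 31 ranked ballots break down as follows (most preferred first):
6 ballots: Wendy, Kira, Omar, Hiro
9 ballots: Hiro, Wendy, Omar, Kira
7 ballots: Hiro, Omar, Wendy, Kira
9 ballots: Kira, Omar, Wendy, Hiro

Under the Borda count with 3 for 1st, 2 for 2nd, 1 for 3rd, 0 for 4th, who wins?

Kira: 6×2 + 9×0 + 7×0 + 9×3 = 39
Omar: 6×1 + 9×1 + 7×2 + 9×2 = 47
Hiro: 6×0 + 9×3 + 7×3 + 9×0 = 48
Wendy: 6×3 + 9×2 + 7×1 + 9×1 = 52

Wendy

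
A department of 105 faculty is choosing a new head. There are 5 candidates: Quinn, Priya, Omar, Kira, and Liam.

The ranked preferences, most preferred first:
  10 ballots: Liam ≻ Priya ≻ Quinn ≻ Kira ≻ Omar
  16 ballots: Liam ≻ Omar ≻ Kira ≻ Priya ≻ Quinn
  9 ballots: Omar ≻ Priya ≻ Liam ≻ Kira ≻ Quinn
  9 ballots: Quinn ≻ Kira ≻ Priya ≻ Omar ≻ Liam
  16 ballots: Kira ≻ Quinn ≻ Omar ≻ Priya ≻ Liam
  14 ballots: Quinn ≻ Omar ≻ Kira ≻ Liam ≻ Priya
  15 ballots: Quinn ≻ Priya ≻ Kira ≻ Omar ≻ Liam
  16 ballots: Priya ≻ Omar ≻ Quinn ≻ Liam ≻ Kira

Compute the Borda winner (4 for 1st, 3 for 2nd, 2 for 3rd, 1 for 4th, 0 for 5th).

Quinn

Quinn: 10×2 + 16×0 + 9×0 + 9×4 + 16×3 + 14×4 + 15×4 + 16×2 = 252
Priya: 10×3 + 16×1 + 9×3 + 9×2 + 16×1 + 14×0 + 15×3 + 16×4 = 216
Omar: 10×0 + 16×3 + 9×4 + 9×1 + 16×2 + 14×3 + 15×1 + 16×3 = 230
Kira: 10×1 + 16×2 + 9×1 + 9×3 + 16×4 + 14×2 + 15×2 + 16×0 = 200
Liam: 10×4 + 16×4 + 9×2 + 9×0 + 16×0 + 14×1 + 15×0 + 16×1 = 152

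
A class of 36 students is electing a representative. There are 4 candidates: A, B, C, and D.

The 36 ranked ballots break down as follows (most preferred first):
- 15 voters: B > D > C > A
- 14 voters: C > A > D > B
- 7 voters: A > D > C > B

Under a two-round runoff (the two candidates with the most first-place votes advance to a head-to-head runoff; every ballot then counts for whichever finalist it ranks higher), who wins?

Round 1 first-place votes: A 7, B 15, C 14, D 0. B and C advance.
Runoff: B is ranked above C on 15 ballots, C above B on 21.

C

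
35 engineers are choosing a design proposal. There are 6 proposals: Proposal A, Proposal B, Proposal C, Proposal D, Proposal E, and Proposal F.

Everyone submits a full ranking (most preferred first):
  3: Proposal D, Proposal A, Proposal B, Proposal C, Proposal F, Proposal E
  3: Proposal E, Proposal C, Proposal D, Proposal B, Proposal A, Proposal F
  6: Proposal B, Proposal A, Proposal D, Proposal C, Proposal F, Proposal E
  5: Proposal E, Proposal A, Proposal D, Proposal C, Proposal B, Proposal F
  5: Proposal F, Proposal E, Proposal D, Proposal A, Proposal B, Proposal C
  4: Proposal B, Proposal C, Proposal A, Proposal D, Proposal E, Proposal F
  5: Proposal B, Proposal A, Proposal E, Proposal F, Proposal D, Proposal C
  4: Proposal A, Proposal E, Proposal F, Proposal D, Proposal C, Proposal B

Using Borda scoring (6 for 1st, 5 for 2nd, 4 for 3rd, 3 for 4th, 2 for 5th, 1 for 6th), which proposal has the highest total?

Proposal A: 3×5 + 3×2 + 6×5 + 5×5 + 5×3 + 4×4 + 5×5 + 4×6 = 156
Proposal B: 3×4 + 3×3 + 6×6 + 5×2 + 5×2 + 4×6 + 5×6 + 4×1 = 135
Proposal C: 3×3 + 3×5 + 6×3 + 5×3 + 5×1 + 4×5 + 5×1 + 4×2 = 95
Proposal D: 3×6 + 3×4 + 6×4 + 5×4 + 5×4 + 4×3 + 5×2 + 4×3 = 128
Proposal E: 3×1 + 3×6 + 6×1 + 5×6 + 5×5 + 4×2 + 5×4 + 4×5 = 130
Proposal F: 3×2 + 3×1 + 6×2 + 5×1 + 5×6 + 4×1 + 5×3 + 4×4 = 91

Proposal A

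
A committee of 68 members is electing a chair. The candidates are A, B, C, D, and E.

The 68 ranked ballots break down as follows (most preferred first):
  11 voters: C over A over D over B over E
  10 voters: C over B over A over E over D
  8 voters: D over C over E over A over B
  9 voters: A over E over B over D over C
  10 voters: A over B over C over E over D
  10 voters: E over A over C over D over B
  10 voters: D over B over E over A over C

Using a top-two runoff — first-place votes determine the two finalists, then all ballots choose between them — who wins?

A

Round 1 first-place votes: A 19, B 0, C 21, D 18, E 10. C and A advance.
Runoff: C is ranked above A on 29 ballots, A above C on 39.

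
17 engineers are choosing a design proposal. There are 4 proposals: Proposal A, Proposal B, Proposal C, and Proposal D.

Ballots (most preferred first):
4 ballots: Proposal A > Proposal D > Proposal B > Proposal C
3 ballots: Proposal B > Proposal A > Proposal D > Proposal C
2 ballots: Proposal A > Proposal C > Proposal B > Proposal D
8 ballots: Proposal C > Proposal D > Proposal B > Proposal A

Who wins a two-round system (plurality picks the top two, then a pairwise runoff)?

Proposal A

Round 1 first-place votes: Proposal A 6, Proposal B 3, Proposal C 8, Proposal D 0. Proposal C and Proposal A advance.
Runoff: Proposal C is ranked above Proposal A on 8 ballots, Proposal A above Proposal C on 9.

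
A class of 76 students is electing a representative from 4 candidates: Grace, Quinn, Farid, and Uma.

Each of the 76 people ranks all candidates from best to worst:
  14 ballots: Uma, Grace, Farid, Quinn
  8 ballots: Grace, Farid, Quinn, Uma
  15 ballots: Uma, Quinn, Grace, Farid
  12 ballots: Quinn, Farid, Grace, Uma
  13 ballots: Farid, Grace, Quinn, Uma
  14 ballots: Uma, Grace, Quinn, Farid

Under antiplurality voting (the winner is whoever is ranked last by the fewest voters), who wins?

Grace

Last-place votes: Grace 0, Quinn 14, Farid 29, Uma 33.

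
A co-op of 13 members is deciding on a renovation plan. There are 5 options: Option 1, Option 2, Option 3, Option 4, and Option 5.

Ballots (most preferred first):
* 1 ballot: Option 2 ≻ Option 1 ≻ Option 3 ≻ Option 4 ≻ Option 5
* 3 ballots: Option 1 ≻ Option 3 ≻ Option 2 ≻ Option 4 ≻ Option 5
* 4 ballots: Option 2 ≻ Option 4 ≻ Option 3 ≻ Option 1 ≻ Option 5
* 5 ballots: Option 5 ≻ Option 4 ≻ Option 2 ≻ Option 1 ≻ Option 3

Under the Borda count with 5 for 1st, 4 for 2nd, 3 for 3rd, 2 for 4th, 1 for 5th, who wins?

Option 1: 1×4 + 3×5 + 4×2 + 5×2 = 37
Option 2: 1×5 + 3×3 + 4×5 + 5×3 = 49
Option 3: 1×3 + 3×4 + 4×3 + 5×1 = 32
Option 4: 1×2 + 3×2 + 4×4 + 5×4 = 44
Option 5: 1×1 + 3×1 + 4×1 + 5×5 = 33

Option 2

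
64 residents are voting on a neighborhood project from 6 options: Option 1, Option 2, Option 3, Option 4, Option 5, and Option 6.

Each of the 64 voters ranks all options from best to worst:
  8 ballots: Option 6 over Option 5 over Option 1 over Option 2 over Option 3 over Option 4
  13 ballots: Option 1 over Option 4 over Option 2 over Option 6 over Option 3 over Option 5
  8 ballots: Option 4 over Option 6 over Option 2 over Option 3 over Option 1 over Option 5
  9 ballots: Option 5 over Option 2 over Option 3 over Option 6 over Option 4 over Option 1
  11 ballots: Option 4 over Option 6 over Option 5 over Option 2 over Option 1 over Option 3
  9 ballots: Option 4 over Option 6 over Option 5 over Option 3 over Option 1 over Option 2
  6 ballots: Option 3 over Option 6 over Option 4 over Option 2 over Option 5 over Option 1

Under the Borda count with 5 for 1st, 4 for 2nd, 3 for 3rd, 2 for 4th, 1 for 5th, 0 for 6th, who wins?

Option 1: 8×3 + 13×5 + 8×1 + 9×0 + 11×1 + 9×1 + 6×0 = 117
Option 2: 8×2 + 13×3 + 8×3 + 9×4 + 11×2 + 9×0 + 6×2 = 149
Option 3: 8×1 + 13×1 + 8×2 + 9×3 + 11×0 + 9×2 + 6×5 = 112
Option 4: 8×0 + 13×4 + 8×5 + 9×1 + 11×5 + 9×5 + 6×3 = 219
Option 5: 8×4 + 13×0 + 8×0 + 9×5 + 11×3 + 9×3 + 6×1 = 143
Option 6: 8×5 + 13×2 + 8×4 + 9×2 + 11×4 + 9×4 + 6×4 = 220

Option 6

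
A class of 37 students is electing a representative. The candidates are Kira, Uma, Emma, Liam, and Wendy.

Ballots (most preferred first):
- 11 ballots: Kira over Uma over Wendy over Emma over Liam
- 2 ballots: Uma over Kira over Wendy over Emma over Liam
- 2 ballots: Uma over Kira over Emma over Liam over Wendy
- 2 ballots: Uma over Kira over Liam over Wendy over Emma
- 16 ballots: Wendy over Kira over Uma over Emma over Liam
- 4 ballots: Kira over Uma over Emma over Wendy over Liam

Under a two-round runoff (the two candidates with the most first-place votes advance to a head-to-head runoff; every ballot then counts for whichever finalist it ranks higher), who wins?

Round 1 first-place votes: Kira 15, Uma 6, Emma 0, Liam 0, Wendy 16. Wendy and Kira advance.
Runoff: Wendy is ranked above Kira on 16 ballots, Kira above Wendy on 21.

Kira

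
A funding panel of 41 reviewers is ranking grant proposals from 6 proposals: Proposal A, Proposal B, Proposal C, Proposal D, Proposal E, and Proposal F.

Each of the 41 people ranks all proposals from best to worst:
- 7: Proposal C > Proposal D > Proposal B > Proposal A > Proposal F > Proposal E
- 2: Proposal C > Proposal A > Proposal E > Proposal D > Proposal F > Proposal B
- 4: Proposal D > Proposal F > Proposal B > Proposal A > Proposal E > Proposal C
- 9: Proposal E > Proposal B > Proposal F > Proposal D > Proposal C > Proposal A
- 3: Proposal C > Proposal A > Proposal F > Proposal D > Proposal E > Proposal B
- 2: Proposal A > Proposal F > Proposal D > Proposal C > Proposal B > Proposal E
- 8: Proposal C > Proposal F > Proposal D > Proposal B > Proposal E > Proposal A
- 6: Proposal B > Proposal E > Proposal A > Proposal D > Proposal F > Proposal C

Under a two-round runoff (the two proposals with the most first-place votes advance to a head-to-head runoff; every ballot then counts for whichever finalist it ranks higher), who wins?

Round 1 first-place votes: Proposal A 2, Proposal B 6, Proposal C 20, Proposal D 4, Proposal E 9, Proposal F 0. Proposal C and Proposal E advance.
Runoff: Proposal C is ranked above Proposal E on 22 ballots, Proposal E above Proposal C on 19.

Proposal C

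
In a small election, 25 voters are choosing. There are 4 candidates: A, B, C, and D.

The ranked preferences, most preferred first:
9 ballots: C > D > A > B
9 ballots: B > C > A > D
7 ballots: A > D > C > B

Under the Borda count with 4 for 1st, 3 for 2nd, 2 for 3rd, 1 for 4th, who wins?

A: 9×2 + 9×2 + 7×4 = 64
B: 9×1 + 9×4 + 7×1 = 52
C: 9×4 + 9×3 + 7×2 = 77
D: 9×3 + 9×1 + 7×3 = 57

C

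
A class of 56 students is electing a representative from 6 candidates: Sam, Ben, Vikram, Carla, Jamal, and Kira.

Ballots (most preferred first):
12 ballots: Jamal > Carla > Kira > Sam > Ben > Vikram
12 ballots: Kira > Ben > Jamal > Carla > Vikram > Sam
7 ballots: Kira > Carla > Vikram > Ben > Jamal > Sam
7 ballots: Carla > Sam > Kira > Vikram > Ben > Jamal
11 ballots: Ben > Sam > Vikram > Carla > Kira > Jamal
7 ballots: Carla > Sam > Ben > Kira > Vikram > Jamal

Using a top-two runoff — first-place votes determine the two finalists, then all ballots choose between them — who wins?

Carla

Round 1 first-place votes: Sam 0, Ben 11, Vikram 0, Carla 14, Jamal 12, Kira 19. Kira and Carla advance.
Runoff: Kira is ranked above Carla on 19 ballots, Carla above Kira on 37.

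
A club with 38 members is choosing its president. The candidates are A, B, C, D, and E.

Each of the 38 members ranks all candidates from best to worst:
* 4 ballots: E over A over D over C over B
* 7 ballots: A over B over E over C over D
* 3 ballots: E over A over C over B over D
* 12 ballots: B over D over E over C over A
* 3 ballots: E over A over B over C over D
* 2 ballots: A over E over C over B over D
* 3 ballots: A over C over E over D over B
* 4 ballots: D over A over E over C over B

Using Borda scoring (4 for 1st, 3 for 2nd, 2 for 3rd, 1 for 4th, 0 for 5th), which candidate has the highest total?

A: 4×3 + 7×4 + 3×3 + 12×0 + 3×3 + 2×4 + 3×4 + 4×3 = 90
B: 4×0 + 7×3 + 3×1 + 12×4 + 3×2 + 2×1 + 3×0 + 4×0 = 80
C: 4×1 + 7×1 + 3×2 + 12×1 + 3×1 + 2×2 + 3×3 + 4×1 = 49
D: 4×2 + 7×0 + 3×0 + 12×3 + 3×0 + 2×0 + 3×1 + 4×4 = 63
E: 4×4 + 7×2 + 3×4 + 12×2 + 3×4 + 2×3 + 3×2 + 4×2 = 98

E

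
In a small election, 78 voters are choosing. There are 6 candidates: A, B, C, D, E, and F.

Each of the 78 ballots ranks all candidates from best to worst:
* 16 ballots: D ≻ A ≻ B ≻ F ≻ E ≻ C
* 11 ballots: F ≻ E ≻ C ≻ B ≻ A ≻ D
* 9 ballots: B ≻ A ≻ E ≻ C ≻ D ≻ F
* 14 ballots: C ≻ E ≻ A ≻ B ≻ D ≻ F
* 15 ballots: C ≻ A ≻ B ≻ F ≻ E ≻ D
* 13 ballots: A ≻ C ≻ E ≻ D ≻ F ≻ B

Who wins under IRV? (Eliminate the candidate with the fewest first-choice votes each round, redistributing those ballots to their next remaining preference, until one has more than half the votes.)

Round 1: A 13, B 9, C 29, D 16, E 0, F 11. E eliminated.
Round 2: A 13, B 9, C 29, D 16, F 11. B eliminated.
Round 3: A 22, C 29, D 16, F 11. F eliminated.
Round 4: A 22, C 40, D 16. C has a majority (≥40).

C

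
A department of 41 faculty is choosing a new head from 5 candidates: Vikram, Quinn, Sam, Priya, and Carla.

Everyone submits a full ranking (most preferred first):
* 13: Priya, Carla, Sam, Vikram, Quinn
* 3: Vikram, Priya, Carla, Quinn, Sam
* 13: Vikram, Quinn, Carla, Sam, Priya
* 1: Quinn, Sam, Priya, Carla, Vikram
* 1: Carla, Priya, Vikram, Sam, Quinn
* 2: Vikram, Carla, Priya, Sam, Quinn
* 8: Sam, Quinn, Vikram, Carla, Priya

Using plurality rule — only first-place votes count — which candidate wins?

Vikram

First-place votes: Vikram 18, Quinn 1, Sam 8, Priya 13, Carla 1.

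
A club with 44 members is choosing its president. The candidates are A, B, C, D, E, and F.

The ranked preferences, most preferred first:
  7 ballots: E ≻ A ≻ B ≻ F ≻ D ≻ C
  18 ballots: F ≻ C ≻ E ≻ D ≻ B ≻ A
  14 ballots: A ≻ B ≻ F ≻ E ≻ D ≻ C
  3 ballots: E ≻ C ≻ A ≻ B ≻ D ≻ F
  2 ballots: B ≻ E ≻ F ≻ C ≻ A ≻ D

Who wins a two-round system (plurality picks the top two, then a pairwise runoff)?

Round 1 first-place votes: A 14, B 2, C 0, D 0, E 10, F 18. F and A advance.
Runoff: F is ranked above A on 20 ballots, A above F on 24.

A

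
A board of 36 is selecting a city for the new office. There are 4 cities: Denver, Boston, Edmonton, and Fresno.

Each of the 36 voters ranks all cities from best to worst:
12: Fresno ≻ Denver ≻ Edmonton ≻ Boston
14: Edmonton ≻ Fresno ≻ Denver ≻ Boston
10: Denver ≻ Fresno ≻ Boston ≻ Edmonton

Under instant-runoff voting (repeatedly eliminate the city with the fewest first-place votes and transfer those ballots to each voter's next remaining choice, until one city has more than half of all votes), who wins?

Fresno

Round 1: Denver 10, Boston 0, Edmonton 14, Fresno 12. Boston eliminated.
Round 2: Denver 10, Edmonton 14, Fresno 12. Denver eliminated.
Round 3: Edmonton 14, Fresno 22. Fresno has a majority (≥19).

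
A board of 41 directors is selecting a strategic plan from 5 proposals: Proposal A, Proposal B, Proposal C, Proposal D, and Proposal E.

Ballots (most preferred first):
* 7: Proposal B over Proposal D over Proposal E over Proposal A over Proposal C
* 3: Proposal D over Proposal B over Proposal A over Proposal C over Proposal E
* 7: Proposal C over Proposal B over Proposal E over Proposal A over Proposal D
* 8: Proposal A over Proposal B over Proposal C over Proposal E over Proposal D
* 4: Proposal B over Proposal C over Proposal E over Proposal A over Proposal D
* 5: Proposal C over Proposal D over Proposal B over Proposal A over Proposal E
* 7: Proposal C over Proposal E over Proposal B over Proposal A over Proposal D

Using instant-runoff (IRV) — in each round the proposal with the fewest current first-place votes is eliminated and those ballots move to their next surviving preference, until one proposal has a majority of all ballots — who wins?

Round 1: Proposal A 8, Proposal B 11, Proposal C 19, Proposal D 3, Proposal E 0. Proposal E eliminated.
Round 2: Proposal A 8, Proposal B 11, Proposal C 19, Proposal D 3. Proposal D eliminated.
Round 3: Proposal A 8, Proposal B 14, Proposal C 19. Proposal A eliminated.
Round 4: Proposal B 22, Proposal C 19. Proposal B has a majority (≥21).

Proposal B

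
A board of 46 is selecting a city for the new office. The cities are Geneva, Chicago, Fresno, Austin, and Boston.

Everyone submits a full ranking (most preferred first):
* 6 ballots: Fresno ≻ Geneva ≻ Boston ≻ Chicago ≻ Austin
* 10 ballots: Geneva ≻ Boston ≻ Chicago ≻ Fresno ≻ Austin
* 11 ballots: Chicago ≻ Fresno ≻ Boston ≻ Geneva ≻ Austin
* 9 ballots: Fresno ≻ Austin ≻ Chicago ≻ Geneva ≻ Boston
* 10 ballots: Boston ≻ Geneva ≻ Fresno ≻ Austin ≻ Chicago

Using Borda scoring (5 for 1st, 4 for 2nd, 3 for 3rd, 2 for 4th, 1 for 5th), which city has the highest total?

Fresno

Geneva: 6×4 + 10×5 + 11×2 + 9×2 + 10×4 = 154
Chicago: 6×2 + 10×3 + 11×5 + 9×3 + 10×1 = 134
Fresno: 6×5 + 10×2 + 11×4 + 9×5 + 10×3 = 169
Austin: 6×1 + 10×1 + 11×1 + 9×4 + 10×2 = 83
Boston: 6×3 + 10×4 + 11×3 + 9×1 + 10×5 = 150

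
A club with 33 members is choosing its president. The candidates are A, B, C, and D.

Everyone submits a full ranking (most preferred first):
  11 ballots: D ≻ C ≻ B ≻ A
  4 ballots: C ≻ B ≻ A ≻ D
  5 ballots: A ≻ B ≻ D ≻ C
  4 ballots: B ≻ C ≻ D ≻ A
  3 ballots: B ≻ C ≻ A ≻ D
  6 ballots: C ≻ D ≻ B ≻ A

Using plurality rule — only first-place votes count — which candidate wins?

First-place votes: A 5, B 7, C 10, D 11.

D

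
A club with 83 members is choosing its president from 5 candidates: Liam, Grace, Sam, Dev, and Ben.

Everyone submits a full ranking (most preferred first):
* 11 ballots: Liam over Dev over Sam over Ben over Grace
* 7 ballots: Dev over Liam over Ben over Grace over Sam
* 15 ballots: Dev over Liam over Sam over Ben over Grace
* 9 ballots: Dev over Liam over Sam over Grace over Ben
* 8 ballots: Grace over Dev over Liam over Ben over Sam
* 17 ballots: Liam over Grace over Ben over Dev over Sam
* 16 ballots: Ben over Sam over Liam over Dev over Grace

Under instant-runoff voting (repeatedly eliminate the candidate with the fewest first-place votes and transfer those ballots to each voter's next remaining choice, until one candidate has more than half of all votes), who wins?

Round 1: Liam 28, Grace 8, Sam 0, Dev 31, Ben 16. Sam eliminated.
Round 2: Liam 28, Grace 8, Dev 31, Ben 16. Grace eliminated.
Round 3: Liam 28, Dev 39, Ben 16. Ben eliminated.
Round 4: Liam 44, Dev 39. Liam has a majority (≥42).

Liam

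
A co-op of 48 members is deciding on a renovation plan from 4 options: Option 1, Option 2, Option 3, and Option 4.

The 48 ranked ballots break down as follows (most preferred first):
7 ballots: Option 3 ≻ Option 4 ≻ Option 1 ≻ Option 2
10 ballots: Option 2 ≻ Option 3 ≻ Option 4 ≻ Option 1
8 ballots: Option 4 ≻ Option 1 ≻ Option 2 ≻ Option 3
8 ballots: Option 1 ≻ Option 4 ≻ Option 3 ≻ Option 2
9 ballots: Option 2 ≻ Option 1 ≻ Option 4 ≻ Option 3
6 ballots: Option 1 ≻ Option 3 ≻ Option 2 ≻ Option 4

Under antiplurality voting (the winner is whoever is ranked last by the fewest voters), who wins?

Last-place votes: Option 1 10, Option 2 15, Option 3 17, Option 4 6.

Option 4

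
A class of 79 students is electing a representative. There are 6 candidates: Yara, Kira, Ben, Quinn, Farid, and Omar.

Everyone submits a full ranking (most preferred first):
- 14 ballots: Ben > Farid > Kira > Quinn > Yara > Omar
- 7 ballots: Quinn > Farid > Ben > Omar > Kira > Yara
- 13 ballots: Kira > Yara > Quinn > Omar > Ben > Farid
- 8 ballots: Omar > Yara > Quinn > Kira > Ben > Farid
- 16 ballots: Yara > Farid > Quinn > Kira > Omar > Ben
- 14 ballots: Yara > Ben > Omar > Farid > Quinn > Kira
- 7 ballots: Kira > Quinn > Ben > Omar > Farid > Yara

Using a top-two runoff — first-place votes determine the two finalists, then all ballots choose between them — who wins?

Round 1 first-place votes: Yara 30, Kira 20, Ben 14, Quinn 7, Farid 0, Omar 8. Yara and Kira advance.
Runoff: Yara is ranked above Kira on 38 ballots, Kira above Yara on 41.

Kira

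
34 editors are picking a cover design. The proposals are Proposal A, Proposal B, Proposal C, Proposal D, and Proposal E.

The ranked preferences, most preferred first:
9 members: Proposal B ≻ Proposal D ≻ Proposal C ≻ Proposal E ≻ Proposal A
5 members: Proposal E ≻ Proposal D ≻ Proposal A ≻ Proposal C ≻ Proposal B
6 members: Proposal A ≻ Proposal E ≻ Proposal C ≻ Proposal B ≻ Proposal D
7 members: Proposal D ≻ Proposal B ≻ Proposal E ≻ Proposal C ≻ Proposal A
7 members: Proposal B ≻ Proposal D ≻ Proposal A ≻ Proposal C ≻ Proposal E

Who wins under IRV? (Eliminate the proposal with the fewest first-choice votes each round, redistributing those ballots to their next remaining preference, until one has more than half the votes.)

Proposal B

Round 1: Proposal A 6, Proposal B 16, Proposal C 0, Proposal D 7, Proposal E 5. Proposal C eliminated.
Round 2: Proposal A 6, Proposal B 16, Proposal D 7, Proposal E 5. Proposal E eliminated.
Round 3: Proposal A 6, Proposal B 16, Proposal D 12. Proposal A eliminated.
Round 4: Proposal B 22, Proposal D 12. Proposal B has a majority (≥18).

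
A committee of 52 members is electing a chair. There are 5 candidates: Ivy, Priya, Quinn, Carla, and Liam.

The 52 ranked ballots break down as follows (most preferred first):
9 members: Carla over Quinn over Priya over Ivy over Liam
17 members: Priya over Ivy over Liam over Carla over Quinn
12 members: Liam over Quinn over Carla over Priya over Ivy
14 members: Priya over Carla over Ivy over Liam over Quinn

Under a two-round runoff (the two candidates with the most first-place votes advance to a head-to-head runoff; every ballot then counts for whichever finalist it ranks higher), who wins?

Round 1 first-place votes: Ivy 0, Priya 31, Quinn 0, Carla 9, Liam 12. Priya and Liam advance.
Runoff: Priya is ranked above Liam on 40 ballots, Liam above Priya on 12.

Priya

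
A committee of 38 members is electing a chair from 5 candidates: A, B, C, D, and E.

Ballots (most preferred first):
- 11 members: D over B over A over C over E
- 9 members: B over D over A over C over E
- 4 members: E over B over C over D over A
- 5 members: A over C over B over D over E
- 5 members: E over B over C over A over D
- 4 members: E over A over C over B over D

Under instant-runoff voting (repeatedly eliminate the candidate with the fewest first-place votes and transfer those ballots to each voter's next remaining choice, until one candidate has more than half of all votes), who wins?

B

Round 1: A 5, B 9, C 0, D 11, E 13. C eliminated.
Round 2: A 5, B 9, D 11, E 13. A eliminated.
Round 3: B 14, D 11, E 13. D eliminated.
Round 4: B 25, E 13. B has a majority (≥20).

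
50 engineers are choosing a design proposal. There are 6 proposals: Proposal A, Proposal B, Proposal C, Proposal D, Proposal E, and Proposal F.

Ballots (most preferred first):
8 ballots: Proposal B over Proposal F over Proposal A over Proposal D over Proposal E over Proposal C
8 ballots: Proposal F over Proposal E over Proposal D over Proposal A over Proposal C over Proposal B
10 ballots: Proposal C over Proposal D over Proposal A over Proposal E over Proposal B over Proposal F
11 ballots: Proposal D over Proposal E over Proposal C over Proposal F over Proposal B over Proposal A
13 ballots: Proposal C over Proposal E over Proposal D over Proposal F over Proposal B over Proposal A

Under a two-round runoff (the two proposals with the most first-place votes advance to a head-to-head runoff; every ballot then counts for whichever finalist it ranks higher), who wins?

Round 1 first-place votes: Proposal A 0, Proposal B 8, Proposal C 23, Proposal D 11, Proposal E 0, Proposal F 8. Proposal C and Proposal D advance.
Runoff: Proposal C is ranked above Proposal D on 23 ballots, Proposal D above Proposal C on 27.

Proposal D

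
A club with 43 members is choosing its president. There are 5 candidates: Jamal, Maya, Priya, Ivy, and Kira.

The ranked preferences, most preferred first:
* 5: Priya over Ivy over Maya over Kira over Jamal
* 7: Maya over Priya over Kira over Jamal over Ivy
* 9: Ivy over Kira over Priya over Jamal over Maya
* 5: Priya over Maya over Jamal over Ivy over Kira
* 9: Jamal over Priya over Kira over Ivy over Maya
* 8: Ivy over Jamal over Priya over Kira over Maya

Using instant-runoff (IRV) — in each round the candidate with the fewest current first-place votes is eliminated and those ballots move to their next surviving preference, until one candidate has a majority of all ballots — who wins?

Priya

Round 1: Jamal 9, Maya 7, Priya 10, Ivy 17, Kira 0. Kira eliminated.
Round 2: Jamal 9, Maya 7, Priya 10, Ivy 17. Maya eliminated.
Round 3: Jamal 9, Priya 17, Ivy 17. Jamal eliminated.
Round 4: Priya 26, Ivy 17. Priya has a majority (≥22).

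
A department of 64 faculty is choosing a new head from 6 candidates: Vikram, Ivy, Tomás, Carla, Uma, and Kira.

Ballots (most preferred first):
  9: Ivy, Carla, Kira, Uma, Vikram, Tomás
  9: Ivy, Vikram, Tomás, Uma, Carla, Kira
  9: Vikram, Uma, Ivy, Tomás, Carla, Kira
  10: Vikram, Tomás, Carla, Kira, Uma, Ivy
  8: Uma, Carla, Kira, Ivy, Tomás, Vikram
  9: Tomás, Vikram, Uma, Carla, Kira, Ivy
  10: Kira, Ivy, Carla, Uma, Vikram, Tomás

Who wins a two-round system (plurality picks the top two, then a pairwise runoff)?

Ivy

Round 1 first-place votes: Vikram 19, Ivy 18, Tomás 9, Carla 0, Uma 8, Kira 10. Vikram and Ivy advance.
Runoff: Vikram is ranked above Ivy on 28 ballots, Ivy above Vikram on 36.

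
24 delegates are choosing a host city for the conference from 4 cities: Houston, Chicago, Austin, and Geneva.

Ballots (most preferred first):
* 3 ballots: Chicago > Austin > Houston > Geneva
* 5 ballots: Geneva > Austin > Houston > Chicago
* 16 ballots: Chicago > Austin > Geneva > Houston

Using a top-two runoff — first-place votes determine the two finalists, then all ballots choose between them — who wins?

Round 1 first-place votes: Houston 0, Chicago 19, Austin 0, Geneva 5. Chicago and Geneva advance.
Runoff: Chicago is ranked above Geneva on 19 ballots, Geneva above Chicago on 5.

Chicago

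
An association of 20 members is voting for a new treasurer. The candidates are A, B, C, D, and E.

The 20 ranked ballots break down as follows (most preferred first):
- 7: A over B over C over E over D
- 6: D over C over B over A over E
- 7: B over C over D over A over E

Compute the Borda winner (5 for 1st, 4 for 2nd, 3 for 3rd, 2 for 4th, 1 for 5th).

B

A: 7×5 + 6×2 + 7×2 = 61
B: 7×4 + 6×3 + 7×5 = 81
C: 7×3 + 6×4 + 7×4 = 73
D: 7×1 + 6×5 + 7×3 = 58
E: 7×2 + 6×1 + 7×1 = 27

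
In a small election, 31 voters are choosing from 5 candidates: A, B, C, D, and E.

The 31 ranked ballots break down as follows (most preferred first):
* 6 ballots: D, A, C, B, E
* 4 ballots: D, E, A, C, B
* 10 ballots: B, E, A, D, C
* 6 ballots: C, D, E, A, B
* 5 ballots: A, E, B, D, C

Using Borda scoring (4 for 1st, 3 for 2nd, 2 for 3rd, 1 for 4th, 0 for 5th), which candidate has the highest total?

D

A: 6×3 + 4×2 + 10×2 + 6×1 + 5×4 = 72
B: 6×1 + 4×0 + 10×4 + 6×0 + 5×2 = 56
C: 6×2 + 4×1 + 10×0 + 6×4 + 5×0 = 40
D: 6×4 + 4×4 + 10×1 + 6×3 + 5×1 = 73
E: 6×0 + 4×3 + 10×3 + 6×2 + 5×3 = 69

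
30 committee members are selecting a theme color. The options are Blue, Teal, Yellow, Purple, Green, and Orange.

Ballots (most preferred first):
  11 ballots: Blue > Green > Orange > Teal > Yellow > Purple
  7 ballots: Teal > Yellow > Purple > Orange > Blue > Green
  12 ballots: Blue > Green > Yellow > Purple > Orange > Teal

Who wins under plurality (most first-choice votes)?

First-place votes: Blue 23, Teal 7, Yellow 0, Purple 0, Green 0, Orange 0.

Blue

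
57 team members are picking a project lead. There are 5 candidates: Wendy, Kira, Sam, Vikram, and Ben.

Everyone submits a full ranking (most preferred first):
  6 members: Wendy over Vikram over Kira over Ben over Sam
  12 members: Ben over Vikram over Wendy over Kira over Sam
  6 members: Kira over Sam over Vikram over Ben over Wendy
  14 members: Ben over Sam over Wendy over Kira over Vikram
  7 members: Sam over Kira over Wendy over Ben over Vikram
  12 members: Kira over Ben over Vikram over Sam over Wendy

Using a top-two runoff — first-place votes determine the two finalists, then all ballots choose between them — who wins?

Round 1 first-place votes: Wendy 6, Kira 18, Sam 7, Vikram 0, Ben 26. Ben and Kira advance.
Runoff: Ben is ranked above Kira on 26 ballots, Kira above Ben on 31.

Kira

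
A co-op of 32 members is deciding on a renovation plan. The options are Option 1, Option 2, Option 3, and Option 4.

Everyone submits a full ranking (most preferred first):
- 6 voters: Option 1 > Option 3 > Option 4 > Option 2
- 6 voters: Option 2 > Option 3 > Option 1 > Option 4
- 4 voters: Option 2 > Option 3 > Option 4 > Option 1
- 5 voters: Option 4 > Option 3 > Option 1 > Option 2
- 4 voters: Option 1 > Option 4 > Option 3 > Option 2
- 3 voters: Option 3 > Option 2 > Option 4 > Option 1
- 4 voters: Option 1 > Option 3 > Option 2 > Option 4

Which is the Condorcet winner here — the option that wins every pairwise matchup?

Option 3

Option 3 vs Option 1: 18–14
Option 3 vs Option 2: 22–10
Option 3 vs Option 4: 23–9
Option 3 beats every other option.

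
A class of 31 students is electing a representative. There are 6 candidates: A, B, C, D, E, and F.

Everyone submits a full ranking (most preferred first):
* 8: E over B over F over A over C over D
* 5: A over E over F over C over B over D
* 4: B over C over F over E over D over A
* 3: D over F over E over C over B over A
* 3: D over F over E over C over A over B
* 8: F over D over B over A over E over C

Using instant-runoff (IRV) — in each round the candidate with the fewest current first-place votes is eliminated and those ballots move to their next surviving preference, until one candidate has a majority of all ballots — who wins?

Round 1: A 5, B 4, C 0, D 6, E 8, F 8. C eliminated.
Round 2: A 5, B 4, D 6, E 8, F 8. B eliminated.
Round 3: A 5, D 6, E 8, F 12. A eliminated.
Round 4: D 6, E 13, F 12. D eliminated.
Round 5: E 13, F 18. F has a majority (≥16).

F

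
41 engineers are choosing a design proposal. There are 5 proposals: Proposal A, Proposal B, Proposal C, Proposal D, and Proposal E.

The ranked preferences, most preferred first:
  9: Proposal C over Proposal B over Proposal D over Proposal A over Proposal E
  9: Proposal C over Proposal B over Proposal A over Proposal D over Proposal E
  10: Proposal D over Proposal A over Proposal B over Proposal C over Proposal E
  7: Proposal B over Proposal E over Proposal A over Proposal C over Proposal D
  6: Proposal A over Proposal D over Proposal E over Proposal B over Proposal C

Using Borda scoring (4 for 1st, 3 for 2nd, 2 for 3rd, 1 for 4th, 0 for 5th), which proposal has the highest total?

Proposal A: 9×1 + 9×2 + 10×3 + 7×2 + 6×4 = 95
Proposal B: 9×3 + 9×3 + 10×2 + 7×4 + 6×1 = 108
Proposal C: 9×4 + 9×4 + 10×1 + 7×1 + 6×0 = 89
Proposal D: 9×2 + 9×1 + 10×4 + 7×0 + 6×3 = 85
Proposal E: 9×0 + 9×0 + 10×0 + 7×3 + 6×2 = 33

Proposal B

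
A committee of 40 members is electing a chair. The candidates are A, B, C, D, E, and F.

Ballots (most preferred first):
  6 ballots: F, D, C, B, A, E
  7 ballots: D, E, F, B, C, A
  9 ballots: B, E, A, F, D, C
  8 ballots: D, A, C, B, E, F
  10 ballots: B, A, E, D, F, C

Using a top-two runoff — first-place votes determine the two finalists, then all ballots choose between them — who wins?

D

Round 1 first-place votes: A 0, B 19, C 0, D 15, E 0, F 6. B and D advance.
Runoff: B is ranked above D on 19 ballots, D above B on 21.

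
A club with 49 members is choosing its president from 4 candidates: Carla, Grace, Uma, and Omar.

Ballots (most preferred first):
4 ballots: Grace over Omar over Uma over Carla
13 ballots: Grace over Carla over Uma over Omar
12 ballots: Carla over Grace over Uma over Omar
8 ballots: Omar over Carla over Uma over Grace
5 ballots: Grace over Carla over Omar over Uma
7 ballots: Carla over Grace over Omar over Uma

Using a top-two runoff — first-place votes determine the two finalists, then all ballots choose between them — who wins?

Round 1 first-place votes: Carla 19, Grace 22, Uma 0, Omar 8. Grace and Carla advance.
Runoff: Grace is ranked above Carla on 22 ballots, Carla above Grace on 27.

Carla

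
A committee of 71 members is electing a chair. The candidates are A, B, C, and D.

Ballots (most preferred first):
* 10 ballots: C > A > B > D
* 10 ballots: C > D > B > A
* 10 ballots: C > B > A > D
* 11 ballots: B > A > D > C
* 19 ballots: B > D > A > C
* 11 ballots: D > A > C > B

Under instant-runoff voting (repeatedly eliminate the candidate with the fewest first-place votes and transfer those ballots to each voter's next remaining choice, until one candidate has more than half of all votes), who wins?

Round 1: A 0, B 30, C 30, D 11. A eliminated.
Round 2: B 30, C 30, D 11. D eliminated.
Round 3: B 30, C 41. C has a majority (≥36).

C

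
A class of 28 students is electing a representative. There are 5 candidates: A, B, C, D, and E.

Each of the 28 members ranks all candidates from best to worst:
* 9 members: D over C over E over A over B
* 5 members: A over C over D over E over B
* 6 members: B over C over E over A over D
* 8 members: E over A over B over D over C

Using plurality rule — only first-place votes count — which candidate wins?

First-place votes: A 5, B 6, C 0, D 9, E 8.

D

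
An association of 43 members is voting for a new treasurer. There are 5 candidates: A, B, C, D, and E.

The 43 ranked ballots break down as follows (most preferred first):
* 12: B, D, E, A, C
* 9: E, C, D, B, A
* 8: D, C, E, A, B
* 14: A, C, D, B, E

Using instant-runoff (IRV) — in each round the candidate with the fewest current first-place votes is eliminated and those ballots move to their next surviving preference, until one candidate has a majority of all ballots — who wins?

E

Round 1: A 14, B 12, C 0, D 8, E 9. C eliminated.
Round 2: A 14, B 12, D 8, E 9. D eliminated.
Round 3: A 14, B 12, E 17. B eliminated.
Round 4: A 14, E 29. E has a majority (≥22).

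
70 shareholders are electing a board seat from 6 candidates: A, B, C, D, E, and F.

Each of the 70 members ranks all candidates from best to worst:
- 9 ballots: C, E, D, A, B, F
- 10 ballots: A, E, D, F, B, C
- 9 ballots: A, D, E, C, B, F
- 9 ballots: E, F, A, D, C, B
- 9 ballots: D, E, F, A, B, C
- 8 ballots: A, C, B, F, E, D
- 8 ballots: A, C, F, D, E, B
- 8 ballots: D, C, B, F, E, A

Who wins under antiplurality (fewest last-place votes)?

E

Last-place votes: A 8, B 17, C 19, D 8, E 0, F 18.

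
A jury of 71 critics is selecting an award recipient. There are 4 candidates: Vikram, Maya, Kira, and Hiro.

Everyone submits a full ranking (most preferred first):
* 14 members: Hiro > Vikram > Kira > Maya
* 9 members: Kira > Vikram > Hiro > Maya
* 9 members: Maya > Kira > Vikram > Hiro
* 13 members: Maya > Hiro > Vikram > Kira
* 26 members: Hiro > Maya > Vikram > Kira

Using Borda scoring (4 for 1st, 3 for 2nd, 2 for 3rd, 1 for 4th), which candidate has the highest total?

Vikram: 14×3 + 9×3 + 9×2 + 13×2 + 26×2 = 165
Maya: 14×1 + 9×1 + 9×4 + 13×4 + 26×3 = 189
Kira: 14×2 + 9×4 + 9×3 + 13×1 + 26×1 = 130
Hiro: 14×4 + 9×2 + 9×1 + 13×3 + 26×4 = 226

Hiro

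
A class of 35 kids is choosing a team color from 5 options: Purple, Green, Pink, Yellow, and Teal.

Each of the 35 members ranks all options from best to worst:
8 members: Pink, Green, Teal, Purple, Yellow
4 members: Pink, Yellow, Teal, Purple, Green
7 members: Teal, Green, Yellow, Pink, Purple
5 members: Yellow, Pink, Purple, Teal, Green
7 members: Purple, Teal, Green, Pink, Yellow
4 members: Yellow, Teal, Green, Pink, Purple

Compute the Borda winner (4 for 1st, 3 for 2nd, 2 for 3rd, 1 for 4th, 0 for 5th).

Purple: 8×1 + 4×1 + 7×0 + 5×2 + 7×4 + 4×0 = 50
Green: 8×3 + 4×0 + 7×3 + 5×0 + 7×2 + 4×2 = 67
Pink: 8×4 + 4×4 + 7×1 + 5×3 + 7×1 + 4×1 = 81
Yellow: 8×0 + 4×3 + 7×2 + 5×4 + 7×0 + 4×4 = 62
Teal: 8×2 + 4×2 + 7×4 + 5×1 + 7×3 + 4×3 = 90

Teal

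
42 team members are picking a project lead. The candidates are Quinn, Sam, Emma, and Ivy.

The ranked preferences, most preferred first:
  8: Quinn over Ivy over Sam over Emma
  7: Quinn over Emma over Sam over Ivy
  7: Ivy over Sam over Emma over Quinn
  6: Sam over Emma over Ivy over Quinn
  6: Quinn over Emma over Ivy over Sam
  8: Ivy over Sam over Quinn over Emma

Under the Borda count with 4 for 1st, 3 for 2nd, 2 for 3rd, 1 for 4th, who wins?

Quinn: 8×4 + 7×4 + 7×1 + 6×1 + 6×4 + 8×2 = 113
Sam: 8×2 + 7×2 + 7×3 + 6×4 + 6×1 + 8×3 = 105
Emma: 8×1 + 7×3 + 7×2 + 6×3 + 6×3 + 8×1 = 87
Ivy: 8×3 + 7×1 + 7×4 + 6×2 + 6×2 + 8×4 = 115

Ivy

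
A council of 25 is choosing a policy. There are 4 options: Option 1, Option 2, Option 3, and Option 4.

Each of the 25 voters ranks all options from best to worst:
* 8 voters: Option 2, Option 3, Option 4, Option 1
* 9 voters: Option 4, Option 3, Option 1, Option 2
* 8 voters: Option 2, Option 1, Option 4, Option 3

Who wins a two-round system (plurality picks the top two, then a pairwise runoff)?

Round 1 first-place votes: Option 1 0, Option 2 16, Option 3 0, Option 4 9. Option 2 and Option 4 advance.
Runoff: Option 2 is ranked above Option 4 on 16 ballots, Option 4 above Option 2 on 9.

Option 2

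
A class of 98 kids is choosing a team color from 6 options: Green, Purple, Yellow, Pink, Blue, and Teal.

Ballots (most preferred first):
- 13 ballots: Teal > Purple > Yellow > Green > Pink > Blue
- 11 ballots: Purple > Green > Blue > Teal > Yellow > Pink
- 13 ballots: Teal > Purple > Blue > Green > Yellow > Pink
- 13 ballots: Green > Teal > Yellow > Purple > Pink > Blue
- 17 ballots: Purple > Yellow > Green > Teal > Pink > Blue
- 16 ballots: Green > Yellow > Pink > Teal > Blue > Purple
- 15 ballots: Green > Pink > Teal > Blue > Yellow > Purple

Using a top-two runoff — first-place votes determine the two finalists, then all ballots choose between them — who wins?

Purple

Round 1 first-place votes: Green 44, Purple 28, Yellow 0, Pink 0, Blue 0, Teal 26. Green and Purple advance.
Runoff: Green is ranked above Purple on 44 ballots, Purple above Green on 54.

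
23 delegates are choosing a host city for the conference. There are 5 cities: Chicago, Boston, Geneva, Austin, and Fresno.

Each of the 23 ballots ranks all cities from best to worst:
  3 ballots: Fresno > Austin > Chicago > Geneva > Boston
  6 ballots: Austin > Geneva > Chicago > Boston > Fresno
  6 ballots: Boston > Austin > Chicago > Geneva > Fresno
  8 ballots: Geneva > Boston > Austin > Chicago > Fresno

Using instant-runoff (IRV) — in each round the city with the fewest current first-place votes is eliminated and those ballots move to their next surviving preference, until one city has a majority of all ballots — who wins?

Round 1: Chicago 0, Boston 6, Geneva 8, Austin 6, Fresno 3. Chicago eliminated.
Round 2: Boston 6, Geneva 8, Austin 6, Fresno 3. Fresno eliminated.
Round 3: Boston 6, Geneva 8, Austin 9. Boston eliminated.
Round 4: Geneva 8, Austin 15. Austin has a majority (≥12).

Austin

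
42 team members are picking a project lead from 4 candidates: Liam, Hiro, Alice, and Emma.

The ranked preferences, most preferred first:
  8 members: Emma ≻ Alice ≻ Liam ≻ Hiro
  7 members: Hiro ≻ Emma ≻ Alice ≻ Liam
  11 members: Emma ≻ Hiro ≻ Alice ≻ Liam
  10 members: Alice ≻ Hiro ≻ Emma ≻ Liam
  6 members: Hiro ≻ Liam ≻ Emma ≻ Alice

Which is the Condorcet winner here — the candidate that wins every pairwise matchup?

Hiro vs Liam: 34–8
Hiro vs Alice: 24–18
Hiro vs Emma: 23–19
Hiro beats every other candidate.

Hiro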